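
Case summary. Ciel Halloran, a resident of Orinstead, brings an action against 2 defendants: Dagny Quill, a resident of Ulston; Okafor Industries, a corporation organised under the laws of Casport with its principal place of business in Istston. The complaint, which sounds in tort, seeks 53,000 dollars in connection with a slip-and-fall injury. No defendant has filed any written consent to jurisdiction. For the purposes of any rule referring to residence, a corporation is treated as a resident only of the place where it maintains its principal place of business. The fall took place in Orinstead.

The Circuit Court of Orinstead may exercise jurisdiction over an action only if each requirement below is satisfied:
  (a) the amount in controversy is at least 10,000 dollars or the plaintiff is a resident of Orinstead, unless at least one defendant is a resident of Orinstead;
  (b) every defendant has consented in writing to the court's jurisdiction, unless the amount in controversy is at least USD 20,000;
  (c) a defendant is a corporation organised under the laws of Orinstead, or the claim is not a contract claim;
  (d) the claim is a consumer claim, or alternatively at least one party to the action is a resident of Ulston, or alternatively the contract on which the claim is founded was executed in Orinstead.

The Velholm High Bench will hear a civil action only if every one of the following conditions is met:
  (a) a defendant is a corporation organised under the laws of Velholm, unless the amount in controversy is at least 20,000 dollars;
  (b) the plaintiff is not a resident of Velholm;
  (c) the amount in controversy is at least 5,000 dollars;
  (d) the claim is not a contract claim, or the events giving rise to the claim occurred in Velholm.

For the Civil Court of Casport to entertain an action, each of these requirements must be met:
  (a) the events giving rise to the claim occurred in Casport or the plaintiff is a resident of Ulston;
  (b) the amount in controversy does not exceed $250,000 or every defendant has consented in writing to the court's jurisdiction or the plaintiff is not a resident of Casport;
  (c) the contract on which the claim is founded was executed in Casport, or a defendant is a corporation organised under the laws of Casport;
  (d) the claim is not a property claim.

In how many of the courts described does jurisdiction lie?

2

The Circuit Court of Orinstead:
  (a) The amount in controversy is $53,000, which meets the USD 10,000 floor — that alternative is enough. Met.
  (b) No such written consent has been filed. The proviso rescues it, though: the amount in controversy is $53,000, which meets the $20,000 floor. Met.
  (c) The claim is a tort claim, not a contract claim, which satisfies one of the alternatives. Met.
  (d) Dagny Quill resides in Ulston, so one alternative holds. Satisfied.
  → All conditions met; jurisdiction exists.
The Velholm High Bench:
  (a) The corporate defendant(s) are organised in Casport, not Velholm. The proviso rescues it, though: the amount in controversy is USD 53,000, which meets the $20,000 floor. Met.
  (b) The plaintiff resides in Orinstead, which is not Velholm. Met.
  (c) The amount in controversy is $53,000, which meets the $5,000 floor. Condition met.
  (d) The claim is a tort claim, not a contract claim, so one alternative holds. Condition met.
  → The court has jurisdiction.
The Civil Court of Casport:
  (a) The operative events occurred in Orinstead, not Casport; the plaintiff resides in Orinstead, not Ulston — every alternative fails. Not satisfied.
  (b) The amount in controversy is 53,000 dollars, within the USD 250,000 ceiling, so this disjunct is met. Met.
  (c) Okafor Industries is organised under the laws of Casport, which satisfies one of the alternatives. Met.
  (d) The claim is a tort claim, not a property claim. Satisfied.
  → At least one condition fails; no jurisdiction.
Courts with jurisdiction: the Circuit Court of Orinstead, the Velholm High Bench — 2 in total.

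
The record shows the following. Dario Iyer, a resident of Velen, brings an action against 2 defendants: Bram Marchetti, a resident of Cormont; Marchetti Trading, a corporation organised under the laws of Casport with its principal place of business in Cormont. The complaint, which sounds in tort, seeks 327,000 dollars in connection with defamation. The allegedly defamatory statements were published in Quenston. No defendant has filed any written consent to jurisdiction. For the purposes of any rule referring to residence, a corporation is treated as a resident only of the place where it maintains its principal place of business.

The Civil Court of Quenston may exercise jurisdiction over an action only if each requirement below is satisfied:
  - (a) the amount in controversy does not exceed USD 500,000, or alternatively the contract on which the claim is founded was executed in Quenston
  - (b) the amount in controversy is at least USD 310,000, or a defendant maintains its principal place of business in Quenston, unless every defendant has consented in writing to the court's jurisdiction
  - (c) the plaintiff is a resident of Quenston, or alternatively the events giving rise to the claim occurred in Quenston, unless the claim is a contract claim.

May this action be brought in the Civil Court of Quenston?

The Civil Court of Quenston:
  (a) The amount in controversy is USD 327,000, within the $500,000 ceiling, so this disjunct is met. Satisfied.
  (b) The amount in controversy is USD 327,000, which meets the USD 310,000 floor, which satisfies one of the alternatives. Satisfied.
  (c) The operative events occurred in Quenston, so one alternative holds. Met.
  → Jurisdiction lies.

Yes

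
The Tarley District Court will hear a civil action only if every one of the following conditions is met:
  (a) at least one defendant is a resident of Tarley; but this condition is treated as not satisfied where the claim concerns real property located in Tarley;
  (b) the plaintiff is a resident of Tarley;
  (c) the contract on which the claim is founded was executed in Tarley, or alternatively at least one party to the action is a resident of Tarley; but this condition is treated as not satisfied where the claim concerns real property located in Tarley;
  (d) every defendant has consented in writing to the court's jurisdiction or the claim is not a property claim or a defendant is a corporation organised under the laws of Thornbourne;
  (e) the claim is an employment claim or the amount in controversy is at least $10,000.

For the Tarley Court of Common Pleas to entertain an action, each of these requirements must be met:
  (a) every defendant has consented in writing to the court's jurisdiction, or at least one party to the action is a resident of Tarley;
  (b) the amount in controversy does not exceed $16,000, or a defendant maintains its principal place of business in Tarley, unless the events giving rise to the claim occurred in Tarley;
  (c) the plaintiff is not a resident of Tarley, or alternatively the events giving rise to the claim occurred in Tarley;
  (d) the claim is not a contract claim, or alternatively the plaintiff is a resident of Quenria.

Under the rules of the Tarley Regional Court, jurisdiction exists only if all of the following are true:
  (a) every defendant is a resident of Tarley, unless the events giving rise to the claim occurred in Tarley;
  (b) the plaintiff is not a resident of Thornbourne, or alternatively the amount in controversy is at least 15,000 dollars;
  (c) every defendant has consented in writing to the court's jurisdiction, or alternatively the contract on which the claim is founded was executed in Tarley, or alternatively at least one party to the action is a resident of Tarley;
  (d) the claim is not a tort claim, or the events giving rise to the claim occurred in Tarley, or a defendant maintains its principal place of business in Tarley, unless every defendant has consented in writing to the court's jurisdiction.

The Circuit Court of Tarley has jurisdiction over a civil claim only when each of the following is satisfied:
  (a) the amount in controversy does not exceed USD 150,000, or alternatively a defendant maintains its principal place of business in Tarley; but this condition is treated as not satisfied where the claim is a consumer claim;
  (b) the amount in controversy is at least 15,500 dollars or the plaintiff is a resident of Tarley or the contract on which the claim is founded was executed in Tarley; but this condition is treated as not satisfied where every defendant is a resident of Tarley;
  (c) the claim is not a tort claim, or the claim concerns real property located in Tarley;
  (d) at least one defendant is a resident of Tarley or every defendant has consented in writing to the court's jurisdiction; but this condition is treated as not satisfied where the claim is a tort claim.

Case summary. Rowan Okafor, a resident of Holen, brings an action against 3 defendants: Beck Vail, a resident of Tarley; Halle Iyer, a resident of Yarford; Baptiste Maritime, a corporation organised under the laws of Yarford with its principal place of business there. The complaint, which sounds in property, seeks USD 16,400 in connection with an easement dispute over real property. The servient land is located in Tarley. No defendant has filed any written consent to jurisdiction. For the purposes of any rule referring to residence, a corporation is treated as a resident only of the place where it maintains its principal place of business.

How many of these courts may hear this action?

The Tarley District Court:
  (a) Beck Vail resides in Tarley. But the carve-out bites: the property lies in Tarley. Condition not met.
  (b) The plaintiff resides in Holen, not Tarley. Not met.
  (c) Beck Vail resides in Tarley, so this disjunct is met. But the carve-out bites: the property lies in Tarley. Not met.
  (d) No such written consent has been filed; the claim is a property claim; the corporate defendant(s) are organised in Yarford, not Thornbourne — no alternative holds. Not met.
  (e) The amount in controversy is USD 16,400, which meets the 10,000 dollars floor, which satisfies one of the alternatives. Condition met.
  → The court lacks jurisdiction.
The Tarley Court of Common Pleas:
  (a) Beck Vail resides in Tarley, so one alternative holds. Met.
  (b) The amount in controversy is $16,400, above the $16,000 ceiling; the corporate defendant(s) have their principal place of business in Yarford, not Tarley — no alternative holds. But the operative events occurred in Tarley, and the 'unless' clause therefore excuses the requirement. Condition met.
  (c) The plaintiff resides in Holen, which is not Tarley, so this disjunct is met. Condition met.
  (d) The claim is a property claim, not a contract claim — that alternative is enough. Met.
  → Every requirement is satisfied — jurisdiction.
The Tarley Regional Court:
  (a) The defendants reside as follows — Beck Vail in Tarley, Halle Iyer in Yarford, Baptiste Maritime in Yarford — not all in Tarley. The proviso rescues it, though: the operative events occurred in Tarley. Satisfied.
  (b) The plaintiff resides in Holen, which is not Thornbourne, which satisfies one of the alternatives. Satisfied.
  (c) Beck Vail resides in Tarley, so one alternative holds. Satisfied.
  (d) The claim is a property claim, not a tort claim, which satisfies one of the alternatives. Condition met.
  → Jurisdiction lies.
The Circuit Court of Tarley:
  (a) The amount in controversy is 16,400 dollars, within the USD 150,000 ceiling, so this disjunct is met. The exception is not triggered, since the claim is a property claim, not a consumer claim. Condition met.
  (b) The amount in controversy is $16,400, which meets the $15,500 floor, which satisfies one of the alternatives. The exception is not triggered, since the defendants reside as follows — Beck Vail in Tarley, Halle Iyer in Yarford, Baptiste Maritime in Yarford — not all in Tarley. Met.
  (c) The claim is a property claim, not a tort claim — that alternative is enough. Condition met.
  (d) Beck Vail resides in Tarley — that alternative is enough. And the carve-out is inapplicable — the claim is a property claim, not a tort claim. Satisfied.
  → The court has jurisdiction.
Courts with jurisdiction: the Tarley Court of Common Pleas, the Tarley Regional Court, the Circuit Court of Tarley — 3 in total.

3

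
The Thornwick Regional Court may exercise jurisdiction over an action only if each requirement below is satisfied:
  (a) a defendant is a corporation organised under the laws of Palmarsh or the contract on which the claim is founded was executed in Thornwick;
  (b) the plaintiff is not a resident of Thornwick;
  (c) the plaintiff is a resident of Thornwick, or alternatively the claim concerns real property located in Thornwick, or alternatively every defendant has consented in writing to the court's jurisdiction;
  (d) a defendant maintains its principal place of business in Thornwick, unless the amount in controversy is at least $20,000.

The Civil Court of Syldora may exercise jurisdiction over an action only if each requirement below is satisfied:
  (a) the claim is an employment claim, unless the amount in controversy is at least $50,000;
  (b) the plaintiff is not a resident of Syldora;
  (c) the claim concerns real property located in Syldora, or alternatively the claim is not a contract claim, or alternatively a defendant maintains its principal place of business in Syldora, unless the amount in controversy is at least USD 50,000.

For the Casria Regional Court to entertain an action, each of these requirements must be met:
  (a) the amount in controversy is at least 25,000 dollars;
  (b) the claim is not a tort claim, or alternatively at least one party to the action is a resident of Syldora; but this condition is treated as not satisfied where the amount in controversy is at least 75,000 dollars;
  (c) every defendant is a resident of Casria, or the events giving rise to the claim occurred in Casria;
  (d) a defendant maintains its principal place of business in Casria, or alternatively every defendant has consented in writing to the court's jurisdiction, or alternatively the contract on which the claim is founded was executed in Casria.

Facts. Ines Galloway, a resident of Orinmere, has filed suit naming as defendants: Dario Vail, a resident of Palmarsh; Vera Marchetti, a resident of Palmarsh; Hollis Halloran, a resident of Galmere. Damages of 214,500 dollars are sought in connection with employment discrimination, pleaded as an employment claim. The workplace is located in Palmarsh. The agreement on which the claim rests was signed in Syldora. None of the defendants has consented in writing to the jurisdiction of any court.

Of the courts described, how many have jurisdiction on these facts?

The Thornwick Regional Court:
  (a) No defendant is a corporation; the contract was executed in Syldora, not Thornwick — none of the alternatives is met. Fails.
  (b) The plaintiff resides in Orinmere, which is not Thornwick. Condition met.
  (c) The plaintiff resides in Orinmere, not Thornwick; the claim does not concern real property; no such written consent has been filed — every alternative fails. Not met.
  (d) No defendant is a corporation. But the amount in controversy is $214,500, which meets the 20,000 dollars floor, and the 'unless' clause therefore excuses the requirement. Met.
  → Not every requirement is met — no jurisdiction.
The Civil Court of Syldora:
  (a) The claim is an employment claim. Met.
  (b) The plaintiff resides in Orinmere, which is not Syldora. Condition met.
  (c) The claim is an employment claim, not a contract claim, so this disjunct is met. Satisfied.
  → The court has jurisdiction.
The Casria Regional Court:
  (a) The amount in controversy is $214,500, which meets the USD 25,000 floor. Condition met.
  (b) The claim is an employment claim, not a tort claim, so one alternative holds. But the amount in controversy is USD 214,500, which meets the USD 75,000 floor, triggering the carve-out and defeating this condition. Condition not met.
  (c) The defendants reside as follows — Dario Vail in Palmarsh, Vera Marchetti in Palmarsh, Hollis Halloran in Galmere — not all in Casria; the operative events occurred in Palmarsh, not Casria — no alternative holds. Fails.
  (d) No defendant is a corporation; no such written consent has been filed; the contract was executed in Syldora, not Casria — no alternative holds. Condition not met.
  → At least one condition fails; no jurisdiction.
Courts with jurisdiction: the Civil Court of Syldora — 1 in total.

1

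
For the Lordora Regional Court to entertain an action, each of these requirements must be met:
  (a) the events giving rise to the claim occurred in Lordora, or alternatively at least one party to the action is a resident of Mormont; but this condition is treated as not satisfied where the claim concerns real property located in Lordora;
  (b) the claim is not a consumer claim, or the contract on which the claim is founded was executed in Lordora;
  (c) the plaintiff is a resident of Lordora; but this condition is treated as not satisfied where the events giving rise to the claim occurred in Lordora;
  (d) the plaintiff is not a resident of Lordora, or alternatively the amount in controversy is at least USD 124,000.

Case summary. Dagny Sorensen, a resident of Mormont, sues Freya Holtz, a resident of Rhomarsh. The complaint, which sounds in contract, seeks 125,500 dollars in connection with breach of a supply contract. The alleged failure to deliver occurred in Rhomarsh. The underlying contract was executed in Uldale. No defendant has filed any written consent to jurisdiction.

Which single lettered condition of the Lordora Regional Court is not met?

(c)

The Lordora Regional Court:
  (a) Dagny Sorensen resides in Mormont, so one alternative holds. And the carve-out is inapplicable — the claim does not concern real property. Condition met.
  (b) The claim is a contract claim, not a consumer claim, so this disjunct is met. Satisfied.
  (c) The plaintiff resides in Mormont, not Lordora. Not met.
  (d) The plaintiff resides in Mormont, which is not Lordora, so one alternative holds. Condition met.
Only condition (c) fails.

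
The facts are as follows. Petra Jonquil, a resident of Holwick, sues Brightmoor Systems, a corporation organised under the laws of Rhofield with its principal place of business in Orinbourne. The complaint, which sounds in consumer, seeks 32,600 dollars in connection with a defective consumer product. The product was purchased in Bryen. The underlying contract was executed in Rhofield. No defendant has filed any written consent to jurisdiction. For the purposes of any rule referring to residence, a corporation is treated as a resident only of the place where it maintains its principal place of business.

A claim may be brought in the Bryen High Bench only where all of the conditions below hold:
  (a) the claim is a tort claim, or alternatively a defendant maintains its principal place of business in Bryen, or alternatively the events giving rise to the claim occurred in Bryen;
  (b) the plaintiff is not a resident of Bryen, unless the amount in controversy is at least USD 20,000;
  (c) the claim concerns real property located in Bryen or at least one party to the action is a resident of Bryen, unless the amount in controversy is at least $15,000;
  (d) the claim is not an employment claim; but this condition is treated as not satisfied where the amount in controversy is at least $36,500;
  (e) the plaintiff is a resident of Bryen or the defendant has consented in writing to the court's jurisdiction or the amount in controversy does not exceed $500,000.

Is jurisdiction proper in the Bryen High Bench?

The Bryen High Bench:
  (a) The operative events occurred in Bryen, so one alternative holds. Condition met.
  (b) The plaintiff resides in Holwick, which is not Bryen. Met.
  (c) The claim does not concern real property; no party resides in Bryen — every alternative fails. The proviso rescues it, though: the amount in controversy is USD 32,600, which meets the 15,000 dollars floor. Met.
  (d) The claim is a consumer claim, not an employment claim. The carve-out does not apply: the amount in controversy is $32,600, below the 36,500 dollars floor. Met.
  (e) The amount in controversy is $32,600, within the $500,000 ceiling — that alternative is enough. Condition met.
  → All conditions met; jurisdiction exists.

Yes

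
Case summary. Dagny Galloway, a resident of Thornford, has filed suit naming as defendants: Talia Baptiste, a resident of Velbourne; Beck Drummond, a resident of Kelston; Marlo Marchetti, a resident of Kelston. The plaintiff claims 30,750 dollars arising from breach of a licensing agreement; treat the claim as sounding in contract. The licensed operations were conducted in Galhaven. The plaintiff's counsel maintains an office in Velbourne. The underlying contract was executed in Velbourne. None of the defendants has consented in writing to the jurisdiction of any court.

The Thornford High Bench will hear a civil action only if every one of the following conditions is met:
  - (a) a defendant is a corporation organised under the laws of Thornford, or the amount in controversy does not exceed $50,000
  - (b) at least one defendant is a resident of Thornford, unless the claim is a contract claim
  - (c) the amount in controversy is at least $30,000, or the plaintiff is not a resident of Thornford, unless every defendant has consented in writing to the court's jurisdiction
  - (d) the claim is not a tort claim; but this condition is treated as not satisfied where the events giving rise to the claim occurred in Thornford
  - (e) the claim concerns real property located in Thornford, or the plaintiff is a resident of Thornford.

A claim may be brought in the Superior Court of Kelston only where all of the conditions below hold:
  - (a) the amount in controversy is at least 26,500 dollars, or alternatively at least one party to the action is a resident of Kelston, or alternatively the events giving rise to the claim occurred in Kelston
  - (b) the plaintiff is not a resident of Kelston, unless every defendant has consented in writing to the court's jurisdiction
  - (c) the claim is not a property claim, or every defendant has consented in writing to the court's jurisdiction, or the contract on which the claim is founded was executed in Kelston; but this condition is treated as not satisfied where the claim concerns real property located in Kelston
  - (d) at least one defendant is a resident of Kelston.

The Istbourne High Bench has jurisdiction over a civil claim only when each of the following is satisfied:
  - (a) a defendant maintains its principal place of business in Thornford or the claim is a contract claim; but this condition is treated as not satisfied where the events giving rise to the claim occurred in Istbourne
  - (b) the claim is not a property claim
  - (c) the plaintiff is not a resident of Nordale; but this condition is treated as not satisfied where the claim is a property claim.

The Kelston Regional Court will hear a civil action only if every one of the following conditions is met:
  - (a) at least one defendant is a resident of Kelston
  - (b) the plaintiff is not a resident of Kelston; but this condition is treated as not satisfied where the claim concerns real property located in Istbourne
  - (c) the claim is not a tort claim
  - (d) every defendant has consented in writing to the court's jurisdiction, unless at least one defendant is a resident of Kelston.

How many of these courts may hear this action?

The Thornford High Bench:
  (a) The amount in controversy is $30,750, within the $50,000 ceiling, so one alternative holds. Met.
  (b) No defendant resides in Thornford (they reside in Velbourne, Kelston, Kelston). However, the claim is a contract claim, so the 'unless' proviso supplies this condition. Condition met.
  (c) The amount in controversy is $30,750, which meets the $30,000 floor — that alternative is enough. Condition met.
  (d) The claim is a contract claim, not a tort claim. And the carve-out is inapplicable — the operative events occurred in Galhaven, not Thornford. Met.
  (e) The plaintiff resides in Thornford — that alternative is enough. Condition met.
  → The court has jurisdiction.
The Superior Court of Kelston:
  (a) The amount in controversy is $30,750, which meets the USD 26,500 floor — that alternative is enough. Met.
  (b) The plaintiff resides in Thornford, which is not Kelston. Satisfied.
  (c) The claim is a contract claim, not a property claim, which satisfies one of the alternatives. The carve-out does not apply: the claim does not concern real property. Condition met.
  (d) Beck Drummond resides in Kelston. Met.
  → Jurisdiction lies.
The Istbourne High Bench:
  (a) The claim is a contract claim, so one alternative holds. The carve-out does not apply: the operative events occurred in Galhaven, not Istbourne. Satisfied.
  (b) The claim is a contract claim, not a property claim. Satisfied.
  (c) The plaintiff resides in Thornford, which is not Nordale. The carve-out does not apply: the claim is a contract claim, not a property claim. Met.
  → Every requirement is satisfied — jurisdiction.
The Kelston Regional Court:
  (a) Beck Drummond resides in Kelston. Met.
  (b) The plaintiff resides in Thornford, which is not Kelston. And the carve-out is inapplicable — the claim does not concern real property. Satisfied.
  (c) The claim is a contract claim, not a tort claim. Condition met.
  (d) No such written consent has been filed. The proviso rescues it, though: Beck Drummond resides in Kelston. Satisfied.
  → The court has jurisdiction.
Courts with jurisdiction: the Thornford High Bench, the Superior Court of Kelston, the Istbourne High Bench, the Kelston Regional Court — 4 in total.

4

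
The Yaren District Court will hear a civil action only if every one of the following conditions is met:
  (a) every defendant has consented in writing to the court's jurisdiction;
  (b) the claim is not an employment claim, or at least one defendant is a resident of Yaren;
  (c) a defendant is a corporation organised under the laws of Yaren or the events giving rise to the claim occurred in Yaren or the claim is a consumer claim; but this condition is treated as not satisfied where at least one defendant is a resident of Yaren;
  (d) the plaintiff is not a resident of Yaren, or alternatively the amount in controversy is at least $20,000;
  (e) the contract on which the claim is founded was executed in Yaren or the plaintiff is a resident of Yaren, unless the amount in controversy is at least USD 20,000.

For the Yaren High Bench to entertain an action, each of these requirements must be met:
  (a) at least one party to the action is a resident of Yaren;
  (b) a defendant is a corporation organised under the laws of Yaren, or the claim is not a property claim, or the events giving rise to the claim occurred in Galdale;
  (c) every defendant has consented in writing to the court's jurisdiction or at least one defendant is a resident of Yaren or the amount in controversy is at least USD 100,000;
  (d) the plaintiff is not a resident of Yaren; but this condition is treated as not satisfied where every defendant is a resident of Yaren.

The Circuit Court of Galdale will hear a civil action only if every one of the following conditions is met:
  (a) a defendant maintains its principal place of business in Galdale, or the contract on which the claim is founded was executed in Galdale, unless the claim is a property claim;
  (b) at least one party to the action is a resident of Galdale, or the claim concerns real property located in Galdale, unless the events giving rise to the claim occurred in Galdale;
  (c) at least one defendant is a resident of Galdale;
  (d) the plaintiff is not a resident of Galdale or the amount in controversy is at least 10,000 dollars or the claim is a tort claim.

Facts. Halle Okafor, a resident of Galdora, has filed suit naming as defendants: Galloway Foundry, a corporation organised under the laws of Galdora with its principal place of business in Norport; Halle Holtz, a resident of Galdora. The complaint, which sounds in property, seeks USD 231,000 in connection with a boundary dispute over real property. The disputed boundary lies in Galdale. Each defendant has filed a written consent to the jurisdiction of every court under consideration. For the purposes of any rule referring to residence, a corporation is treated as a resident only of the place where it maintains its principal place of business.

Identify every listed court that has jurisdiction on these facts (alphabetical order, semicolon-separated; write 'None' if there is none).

The Yaren District Court:
  (a) Every defendant has filed written consent. Satisfied.
  (b) The claim is a property claim, not an employment claim — that alternative is enough. Satisfied.
  (c) The corporate defendant(s) are organised in Galdora, not Yaren; the operative events occurred in Galdale, not Yaren; the claim is a property claim, not a consumer claim — every alternative fails. Not met.
  (d) The plaintiff resides in Galdora, which is not Yaren, so one alternative holds. Met.
  (e) No contract (and hence no place of execution) is alleged; the plaintiff resides in Galdora, not Yaren — no alternative holds. However, the amount in controversy is $231,000, which meets the USD 20,000 floor, so the 'unless' proviso supplies this condition. Met.
  → Not every requirement is met — no jurisdiction.
The Yaren High Bench:
  (a) No party resides in Yaren. Condition not met.
  (b) The operative events occurred in Galdale, so this disjunct is met. Satisfied.
  (c) Every defendant has filed written consent — that alternative is enough. Satisfied.
  (d) The plaintiff resides in Galdora, which is not Yaren. And the carve-out is inapplicable — the defendants reside as follows — Galloway Foundry in Norport, Halle Holtz in Galdora — not all in Yaren. Met.
  → No jurisdiction.
The Circuit Court of Galdale:
  (a) The corporate defendant(s) have their principal place of business in Norport, not Galdale; no contract (and hence no place of execution) is alleged — none of the alternatives is met. The proviso rescues it, though: the claim is a property claim. Met.
  (b) The property lies in Galdale — that alternative is enough. Met.
  (c) No defendant resides in Galdale (they reside in Norport, Galdora). Not satisfied.
  (d) The plaintiff resides in Galdora, which is not Galdale — that alternative is enough. Satisfied.
  → The court lacks jurisdiction.

None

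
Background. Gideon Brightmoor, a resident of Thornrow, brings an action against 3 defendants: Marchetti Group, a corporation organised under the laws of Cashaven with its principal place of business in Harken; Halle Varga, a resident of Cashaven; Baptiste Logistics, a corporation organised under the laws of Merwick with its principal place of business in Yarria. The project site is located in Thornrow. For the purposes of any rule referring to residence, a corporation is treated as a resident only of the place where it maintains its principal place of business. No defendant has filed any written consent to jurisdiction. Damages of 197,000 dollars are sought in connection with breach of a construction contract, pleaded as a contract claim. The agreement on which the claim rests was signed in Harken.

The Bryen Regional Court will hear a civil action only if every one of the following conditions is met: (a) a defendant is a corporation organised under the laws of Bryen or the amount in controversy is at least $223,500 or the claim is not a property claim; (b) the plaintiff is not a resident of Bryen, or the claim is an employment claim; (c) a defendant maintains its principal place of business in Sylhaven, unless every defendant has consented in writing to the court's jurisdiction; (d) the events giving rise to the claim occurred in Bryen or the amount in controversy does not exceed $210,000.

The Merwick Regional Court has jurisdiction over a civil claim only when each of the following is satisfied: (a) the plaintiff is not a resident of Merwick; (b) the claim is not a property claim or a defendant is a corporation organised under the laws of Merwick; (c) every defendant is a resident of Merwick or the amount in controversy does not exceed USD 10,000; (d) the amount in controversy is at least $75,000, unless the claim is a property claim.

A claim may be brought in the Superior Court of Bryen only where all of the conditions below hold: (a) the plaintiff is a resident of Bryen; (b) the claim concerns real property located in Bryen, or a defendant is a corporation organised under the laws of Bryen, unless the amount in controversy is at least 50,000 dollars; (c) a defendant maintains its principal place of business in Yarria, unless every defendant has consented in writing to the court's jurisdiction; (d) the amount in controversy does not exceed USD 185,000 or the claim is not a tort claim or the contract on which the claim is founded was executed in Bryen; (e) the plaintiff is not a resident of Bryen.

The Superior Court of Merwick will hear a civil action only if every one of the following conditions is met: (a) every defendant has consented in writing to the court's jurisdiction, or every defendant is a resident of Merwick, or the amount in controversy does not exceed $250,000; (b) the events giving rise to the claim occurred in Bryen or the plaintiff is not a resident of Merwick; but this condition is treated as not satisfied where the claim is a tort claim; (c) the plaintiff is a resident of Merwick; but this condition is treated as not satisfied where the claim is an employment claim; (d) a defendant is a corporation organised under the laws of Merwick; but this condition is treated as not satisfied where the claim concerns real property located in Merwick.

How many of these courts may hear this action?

0

The Bryen Regional Court:
  (a) The claim is a contract claim, not a property claim, so one alternative holds. Satisfied.
  (b) The plaintiff resides in Thornrow, which is not Bryen, so one alternative holds. Condition met.
  (c) The corporate defendant(s) have their principal place of business in Harken, Yarria, not Sylhaven. Nor does the 'unless' clause help: no such written consent has been filed. Fails.
  (d) The amount in controversy is 197,000 dollars, within the USD 210,000 ceiling, which satisfies one of the alternatives. Met.
  → No jurisdiction.
The Merwick Regional Court:
  (a) The plaintiff resides in Thornrow, which is not Merwick. Met.
  (b) The claim is a contract claim, not a property claim, which satisfies one of the alternatives. Met.
  (c) The defendants reside as follows — Marchetti Group in Harken, Halle Varga in Cashaven, Baptiste Logistics in Yarria — not all in Merwick; the amount in controversy is 197,000 dollars, above the 10,000 dollars ceiling — no alternative holds. Not met.
  (d) The amount in controversy is $197,000, which meets the USD 75,000 floor. Satisfied.
  → No jurisdiction.
The Superior Court of Bryen:
  (a) The plaintiff resides in Thornrow, not Bryen. Fails.
  (b) The claim does not concern real property; the corporate defendant(s) are organised in Cashaven, Merwick, not Bryen — none of the alternatives is met. But the amount in controversy is $197,000, which meets the 50,000 dollars floor, and the 'unless' clause therefore excuses the requirement. Condition met.
  (c) Baptiste Logistics has its principal place of business in Yarria. Met.
  (d) The claim is a contract claim, not a tort claim, which satisfies one of the alternatives. Condition met.
  (e) The plaintiff resides in Thornrow, which is not Bryen. Satisfied.
  → Not every requirement is met — no jurisdiction.
The Superior Court of Merwick:
  (a) The amount in controversy is 197,000 dollars, within the 250,000 dollars ceiling, which satisfies one of the alternatives. Satisfied.
  (b) The plaintiff resides in Thornrow, which is not Merwick, so one alternative holds. The carve-out does not apply: the claim is a contract claim, not a tort claim. Met.
  (c) The plaintiff resides in Thornrow, not Merwick. Not met.
  (d) Baptiste Logistics is organised under the laws of Merwick. The carve-out does not apply: the claim does not concern real property. Condition met.
  → Not every requirement is met — no jurisdiction.
No court satisfies all of its conditions.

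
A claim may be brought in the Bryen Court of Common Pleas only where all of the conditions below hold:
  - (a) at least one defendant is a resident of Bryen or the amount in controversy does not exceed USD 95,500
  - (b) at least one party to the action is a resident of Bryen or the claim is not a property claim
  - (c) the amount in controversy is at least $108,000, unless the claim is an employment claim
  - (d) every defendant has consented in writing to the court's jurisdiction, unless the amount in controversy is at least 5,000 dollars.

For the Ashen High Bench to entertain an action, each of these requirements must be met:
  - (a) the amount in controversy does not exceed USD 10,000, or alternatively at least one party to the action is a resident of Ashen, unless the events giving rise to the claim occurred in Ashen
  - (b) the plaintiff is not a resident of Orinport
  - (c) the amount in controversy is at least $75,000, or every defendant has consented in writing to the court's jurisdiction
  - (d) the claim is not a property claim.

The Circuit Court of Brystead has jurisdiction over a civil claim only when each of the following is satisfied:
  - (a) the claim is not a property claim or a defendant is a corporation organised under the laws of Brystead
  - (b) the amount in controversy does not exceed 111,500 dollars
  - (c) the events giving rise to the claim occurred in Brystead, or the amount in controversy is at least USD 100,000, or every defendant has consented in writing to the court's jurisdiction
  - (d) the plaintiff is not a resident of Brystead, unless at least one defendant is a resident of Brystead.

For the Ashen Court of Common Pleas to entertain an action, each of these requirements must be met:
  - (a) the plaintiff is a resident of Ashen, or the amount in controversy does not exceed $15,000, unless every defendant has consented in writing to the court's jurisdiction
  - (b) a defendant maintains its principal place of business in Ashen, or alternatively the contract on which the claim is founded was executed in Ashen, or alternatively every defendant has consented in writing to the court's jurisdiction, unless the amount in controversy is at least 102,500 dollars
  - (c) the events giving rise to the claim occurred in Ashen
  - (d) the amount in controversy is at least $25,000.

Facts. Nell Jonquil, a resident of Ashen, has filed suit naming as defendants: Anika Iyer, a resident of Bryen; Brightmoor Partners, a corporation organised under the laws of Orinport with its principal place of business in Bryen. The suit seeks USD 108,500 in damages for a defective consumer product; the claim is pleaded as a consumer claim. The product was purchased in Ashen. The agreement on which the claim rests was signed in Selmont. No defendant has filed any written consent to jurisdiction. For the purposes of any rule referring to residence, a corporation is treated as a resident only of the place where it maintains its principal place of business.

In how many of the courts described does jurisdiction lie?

The Bryen Court of Common Pleas:
  (a) Anika Iyer resides in Bryen, which satisfies one of the alternatives. Satisfied.
  (b) Anika Iyer resides in Bryen, so one alternative holds. Met.
  (c) The amount in controversy is $108,500, which meets the $108,000 floor. Met.
  (d) No such written consent has been filed. The proviso rescues it, though: the amount in controversy is 108,500 dollars, which meets the $5,000 floor. Met.
  → The court has jurisdiction.
The Ashen High Bench:
  (a) Nell Jonquil resides in Ashen — that alternative is enough. Condition met.
  (b) The plaintiff resides in Ashen, which is not Orinport. Satisfied.
  (c) The amount in controversy is $108,500, which meets the USD 75,000 floor, so one alternative holds. Condition met.
  (d) The claim is a consumer claim, not a property claim. Met.
  → All conditions met; jurisdiction exists.
The Circuit Court of Brystead:
  (a) The claim is a consumer claim, not a property claim — that alternative is enough. Satisfied.
  (b) The amount in controversy is USD 108,500, within the USD 111,500 ceiling. Condition met.
  (c) The amount in controversy is 108,500 dollars, which meets the $100,000 floor — that alternative is enough. Satisfied.
  (d) The plaintiff resides in Ashen, which is not Brystead. Met.
  → Jurisdiction lies.
The Ashen Court of Common Pleas:
  (a) The plaintiff resides in Ashen, so one alternative holds. Met.
  (b) The corporate defendant(s) have their principal place of business in Bryen, not Ashen; the contract was executed in Selmont, not Ashen; no such written consent has been filed — no alternative holds. However, the amount in controversy is $108,500, which meets the USD 102,500 floor, so the 'unless' proviso supplies this condition. Met.
  (c) The operative events occurred in Ashen. Condition met.
  (d) The amount in controversy is 108,500 dollars, which meets the USD 25,000 floor. Met.
  → Every requirement is satisfied — jurisdiction.
Courts with jurisdiction: the Bryen Court of Common Pleas, the Ashen High Bench, the Circuit Court of Brystead, the Ashen Court of Common Pleas — 4 in total.

4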